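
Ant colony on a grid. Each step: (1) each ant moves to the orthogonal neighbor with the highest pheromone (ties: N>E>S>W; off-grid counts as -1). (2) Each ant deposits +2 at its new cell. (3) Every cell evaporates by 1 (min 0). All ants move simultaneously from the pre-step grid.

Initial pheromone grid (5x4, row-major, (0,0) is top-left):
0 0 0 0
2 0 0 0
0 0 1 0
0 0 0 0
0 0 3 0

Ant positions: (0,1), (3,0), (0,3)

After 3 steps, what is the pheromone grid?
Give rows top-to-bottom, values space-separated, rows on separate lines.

After step 1: ants at (0,2),(2,0),(1,3)
  0 0 1 0
  1 0 0 1
  1 0 0 0
  0 0 0 0
  0 0 2 0
After step 2: ants at (0,3),(1,0),(0,3)
  0 0 0 3
  2 0 0 0
  0 0 0 0
  0 0 0 0
  0 0 1 0
After step 3: ants at (1,3),(0,0),(1,3)
  1 0 0 2
  1 0 0 3
  0 0 0 0
  0 0 0 0
  0 0 0 0

1 0 0 2
1 0 0 3
0 0 0 0
0 0 0 0
0 0 0 0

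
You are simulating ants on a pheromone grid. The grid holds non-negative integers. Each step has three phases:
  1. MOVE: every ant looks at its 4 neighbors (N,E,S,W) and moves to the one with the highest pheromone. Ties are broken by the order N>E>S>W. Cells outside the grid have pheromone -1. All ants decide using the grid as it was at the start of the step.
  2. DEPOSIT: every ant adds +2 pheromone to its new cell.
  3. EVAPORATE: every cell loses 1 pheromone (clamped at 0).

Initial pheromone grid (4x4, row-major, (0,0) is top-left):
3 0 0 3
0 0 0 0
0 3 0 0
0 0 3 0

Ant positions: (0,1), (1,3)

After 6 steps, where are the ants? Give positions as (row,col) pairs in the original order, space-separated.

Step 1: ant0:(0,1)->W->(0,0) | ant1:(1,3)->N->(0,3)
  grid max=4 at (0,0)
Step 2: ant0:(0,0)->E->(0,1) | ant1:(0,3)->S->(1,3)
  grid max=3 at (0,0)
Step 3: ant0:(0,1)->W->(0,0) | ant1:(1,3)->N->(0,3)
  grid max=4 at (0,0)
Step 4: ant0:(0,0)->E->(0,1) | ant1:(0,3)->S->(1,3)
  grid max=3 at (0,0)
Step 5: ant0:(0,1)->W->(0,0) | ant1:(1,3)->N->(0,3)
  grid max=4 at (0,0)
Step 6: ant0:(0,0)->E->(0,1) | ant1:(0,3)->S->(1,3)
  grid max=3 at (0,0)

(0,1) (1,3)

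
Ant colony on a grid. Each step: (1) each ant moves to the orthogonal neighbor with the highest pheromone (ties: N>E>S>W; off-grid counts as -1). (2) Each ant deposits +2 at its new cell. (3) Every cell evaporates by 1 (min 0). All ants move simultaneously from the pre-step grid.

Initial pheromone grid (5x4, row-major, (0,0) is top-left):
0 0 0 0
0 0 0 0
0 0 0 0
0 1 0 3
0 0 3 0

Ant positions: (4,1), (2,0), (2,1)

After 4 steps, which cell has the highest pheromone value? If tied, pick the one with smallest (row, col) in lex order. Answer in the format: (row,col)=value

Answer: (4,2)=3

Derivation:
Step 1: ant0:(4,1)->E->(4,2) | ant1:(2,0)->N->(1,0) | ant2:(2,1)->S->(3,1)
  grid max=4 at (4,2)
Step 2: ant0:(4,2)->N->(3,2) | ant1:(1,0)->N->(0,0) | ant2:(3,1)->N->(2,1)
  grid max=3 at (4,2)
Step 3: ant0:(3,2)->S->(4,2) | ant1:(0,0)->E->(0,1) | ant2:(2,1)->S->(3,1)
  grid max=4 at (4,2)
Step 4: ant0:(4,2)->N->(3,2) | ant1:(0,1)->E->(0,2) | ant2:(3,1)->N->(2,1)
  grid max=3 at (4,2)
Final grid:
  0 0 1 0
  0 0 0 0
  0 1 0 0
  0 1 1 0
  0 0 3 0
Max pheromone 3 at (4,2)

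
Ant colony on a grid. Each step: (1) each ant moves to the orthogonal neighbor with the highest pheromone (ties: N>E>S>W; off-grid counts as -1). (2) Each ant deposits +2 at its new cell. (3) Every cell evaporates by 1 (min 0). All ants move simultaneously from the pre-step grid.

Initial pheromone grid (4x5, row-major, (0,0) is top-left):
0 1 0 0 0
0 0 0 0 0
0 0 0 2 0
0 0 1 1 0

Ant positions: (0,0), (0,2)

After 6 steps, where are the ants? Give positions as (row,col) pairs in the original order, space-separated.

Step 1: ant0:(0,0)->E->(0,1) | ant1:(0,2)->W->(0,1)
  grid max=4 at (0,1)
Step 2: ant0:(0,1)->E->(0,2) | ant1:(0,1)->E->(0,2)
  grid max=3 at (0,1)
Step 3: ant0:(0,2)->W->(0,1) | ant1:(0,2)->W->(0,1)
  grid max=6 at (0,1)
Step 4: ant0:(0,1)->E->(0,2) | ant1:(0,1)->E->(0,2)
  grid max=5 at (0,1)
Step 5: ant0:(0,2)->W->(0,1) | ant1:(0,2)->W->(0,1)
  grid max=8 at (0,1)
Step 6: ant0:(0,1)->E->(0,2) | ant1:(0,1)->E->(0,2)
  grid max=7 at (0,1)

(0,2) (0,2)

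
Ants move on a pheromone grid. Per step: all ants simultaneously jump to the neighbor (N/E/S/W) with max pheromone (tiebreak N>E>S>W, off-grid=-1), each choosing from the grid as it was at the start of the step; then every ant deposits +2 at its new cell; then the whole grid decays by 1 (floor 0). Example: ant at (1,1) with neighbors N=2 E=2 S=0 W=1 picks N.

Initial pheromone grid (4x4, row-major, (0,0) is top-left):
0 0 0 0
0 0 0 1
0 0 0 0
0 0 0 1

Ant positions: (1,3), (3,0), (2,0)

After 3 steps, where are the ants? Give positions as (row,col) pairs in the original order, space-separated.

Step 1: ant0:(1,3)->N->(0,3) | ant1:(3,0)->N->(2,0) | ant2:(2,0)->N->(1,0)
  grid max=1 at (0,3)
Step 2: ant0:(0,3)->S->(1,3) | ant1:(2,0)->N->(1,0) | ant2:(1,0)->S->(2,0)
  grid max=2 at (1,0)
Step 3: ant0:(1,3)->N->(0,3) | ant1:(1,0)->S->(2,0) | ant2:(2,0)->N->(1,0)
  grid max=3 at (1,0)

(0,3) (2,0) (1,0)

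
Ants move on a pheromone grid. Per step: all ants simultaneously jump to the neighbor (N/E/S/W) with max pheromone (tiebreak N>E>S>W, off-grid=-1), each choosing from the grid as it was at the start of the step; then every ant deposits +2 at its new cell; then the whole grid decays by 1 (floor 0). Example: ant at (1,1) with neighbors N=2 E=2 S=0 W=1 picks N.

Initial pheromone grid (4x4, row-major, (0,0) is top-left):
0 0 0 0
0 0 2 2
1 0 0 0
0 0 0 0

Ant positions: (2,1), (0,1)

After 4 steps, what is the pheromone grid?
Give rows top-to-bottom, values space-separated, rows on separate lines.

After step 1: ants at (2,0),(0,2)
  0 0 1 0
  0 0 1 1
  2 0 0 0
  0 0 0 0
After step 2: ants at (1,0),(1,2)
  0 0 0 0
  1 0 2 0
  1 0 0 0
  0 0 0 0
After step 3: ants at (2,0),(0,2)
  0 0 1 0
  0 0 1 0
  2 0 0 0
  0 0 0 0
After step 4: ants at (1,0),(1,2)
  0 0 0 0
  1 0 2 0
  1 0 0 0
  0 0 0 0

0 0 0 0
1 0 2 0
1 0 0 0
0 0 0 0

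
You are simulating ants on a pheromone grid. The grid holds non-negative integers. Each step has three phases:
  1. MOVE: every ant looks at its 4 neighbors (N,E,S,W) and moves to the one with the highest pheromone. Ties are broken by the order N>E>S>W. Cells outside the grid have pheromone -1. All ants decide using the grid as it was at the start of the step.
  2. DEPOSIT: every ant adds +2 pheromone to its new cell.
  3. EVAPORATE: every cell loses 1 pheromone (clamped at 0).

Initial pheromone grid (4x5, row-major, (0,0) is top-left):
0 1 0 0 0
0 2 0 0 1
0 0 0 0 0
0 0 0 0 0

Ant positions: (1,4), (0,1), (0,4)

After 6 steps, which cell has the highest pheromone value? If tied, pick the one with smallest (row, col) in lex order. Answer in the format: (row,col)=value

Step 1: ant0:(1,4)->N->(0,4) | ant1:(0,1)->S->(1,1) | ant2:(0,4)->S->(1,4)
  grid max=3 at (1,1)
Step 2: ant0:(0,4)->S->(1,4) | ant1:(1,1)->N->(0,1) | ant2:(1,4)->N->(0,4)
  grid max=3 at (1,4)
Step 3: ant0:(1,4)->N->(0,4) | ant1:(0,1)->S->(1,1) | ant2:(0,4)->S->(1,4)
  grid max=4 at (1,4)
Step 4: ant0:(0,4)->S->(1,4) | ant1:(1,1)->N->(0,1) | ant2:(1,4)->N->(0,4)
  grid max=5 at (1,4)
Step 5: ant0:(1,4)->N->(0,4) | ant1:(0,1)->S->(1,1) | ant2:(0,4)->S->(1,4)
  grid max=6 at (1,4)
Step 6: ant0:(0,4)->S->(1,4) | ant1:(1,1)->N->(0,1) | ant2:(1,4)->N->(0,4)
  grid max=7 at (1,4)
Final grid:
  0 1 0 0 6
  0 2 0 0 7
  0 0 0 0 0
  0 0 0 0 0
Max pheromone 7 at (1,4)

Answer: (1,4)=7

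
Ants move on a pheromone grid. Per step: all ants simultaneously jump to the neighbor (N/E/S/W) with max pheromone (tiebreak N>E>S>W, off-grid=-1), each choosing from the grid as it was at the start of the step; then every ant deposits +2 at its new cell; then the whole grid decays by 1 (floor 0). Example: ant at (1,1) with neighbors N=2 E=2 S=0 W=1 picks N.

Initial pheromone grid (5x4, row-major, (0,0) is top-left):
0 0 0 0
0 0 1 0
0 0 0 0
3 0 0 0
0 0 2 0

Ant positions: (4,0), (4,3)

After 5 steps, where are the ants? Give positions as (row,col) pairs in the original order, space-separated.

Step 1: ant0:(4,0)->N->(3,0) | ant1:(4,3)->W->(4,2)
  grid max=4 at (3,0)
Step 2: ant0:(3,0)->N->(2,0) | ant1:(4,2)->N->(3,2)
  grid max=3 at (3,0)
Step 3: ant0:(2,0)->S->(3,0) | ant1:(3,2)->S->(4,2)
  grid max=4 at (3,0)
Step 4: ant0:(3,0)->N->(2,0) | ant1:(4,2)->N->(3,2)
  grid max=3 at (3,0)
Step 5: ant0:(2,0)->S->(3,0) | ant1:(3,2)->S->(4,2)
  grid max=4 at (3,0)

(3,0) (4,2)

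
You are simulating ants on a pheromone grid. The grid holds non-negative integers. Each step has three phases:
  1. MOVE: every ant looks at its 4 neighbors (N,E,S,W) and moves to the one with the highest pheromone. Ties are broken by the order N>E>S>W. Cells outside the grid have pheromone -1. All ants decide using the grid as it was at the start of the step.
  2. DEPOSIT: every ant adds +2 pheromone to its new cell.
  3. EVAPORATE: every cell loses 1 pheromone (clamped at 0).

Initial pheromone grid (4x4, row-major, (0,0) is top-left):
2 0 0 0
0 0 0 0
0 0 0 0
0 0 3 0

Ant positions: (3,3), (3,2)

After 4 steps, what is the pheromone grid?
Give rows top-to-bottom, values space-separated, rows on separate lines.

After step 1: ants at (3,2),(2,2)
  1 0 0 0
  0 0 0 0
  0 0 1 0
  0 0 4 0
After step 2: ants at (2,2),(3,2)
  0 0 0 0
  0 0 0 0
  0 0 2 0
  0 0 5 0
After step 3: ants at (3,2),(2,2)
  0 0 0 0
  0 0 0 0
  0 0 3 0
  0 0 6 0
After step 4: ants at (2,2),(3,2)
  0 0 0 0
  0 0 0 0
  0 0 4 0
  0 0 7 0

0 0 0 0
0 0 0 0
0 0 4 0
0 0 7 0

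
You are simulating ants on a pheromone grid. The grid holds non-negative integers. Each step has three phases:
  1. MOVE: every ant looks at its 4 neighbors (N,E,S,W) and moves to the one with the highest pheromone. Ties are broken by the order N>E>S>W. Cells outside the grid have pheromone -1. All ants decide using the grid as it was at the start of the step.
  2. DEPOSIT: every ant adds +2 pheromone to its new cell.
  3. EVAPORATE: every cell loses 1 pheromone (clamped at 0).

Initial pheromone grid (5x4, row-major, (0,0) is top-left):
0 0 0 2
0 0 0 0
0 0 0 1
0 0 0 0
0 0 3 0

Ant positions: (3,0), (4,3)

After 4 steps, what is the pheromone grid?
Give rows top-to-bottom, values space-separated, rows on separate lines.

After step 1: ants at (2,0),(4,2)
  0 0 0 1
  0 0 0 0
  1 0 0 0
  0 0 0 0
  0 0 4 0
After step 2: ants at (1,0),(3,2)
  0 0 0 0
  1 0 0 0
  0 0 0 0
  0 0 1 0
  0 0 3 0
After step 3: ants at (0,0),(4,2)
  1 0 0 0
  0 0 0 0
  0 0 0 0
  0 0 0 0
  0 0 4 0
After step 4: ants at (0,1),(3,2)
  0 1 0 0
  0 0 0 0
  0 0 0 0
  0 0 1 0
  0 0 3 0

0 1 0 0
0 0 0 0
0 0 0 0
0 0 1 0
0 0 3 0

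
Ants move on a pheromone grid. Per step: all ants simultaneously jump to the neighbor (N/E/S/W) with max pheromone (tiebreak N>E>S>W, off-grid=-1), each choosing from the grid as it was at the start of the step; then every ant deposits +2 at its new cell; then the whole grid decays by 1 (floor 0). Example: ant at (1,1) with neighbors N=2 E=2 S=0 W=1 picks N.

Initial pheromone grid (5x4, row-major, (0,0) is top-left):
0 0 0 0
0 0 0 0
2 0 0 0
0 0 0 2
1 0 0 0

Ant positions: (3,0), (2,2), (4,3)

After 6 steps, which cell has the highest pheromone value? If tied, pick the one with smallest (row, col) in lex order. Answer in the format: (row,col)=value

Answer: (3,3)=4

Derivation:
Step 1: ant0:(3,0)->N->(2,0) | ant1:(2,2)->N->(1,2) | ant2:(4,3)->N->(3,3)
  grid max=3 at (2,0)
Step 2: ant0:(2,0)->N->(1,0) | ant1:(1,2)->N->(0,2) | ant2:(3,3)->N->(2,3)
  grid max=2 at (2,0)
Step 3: ant0:(1,0)->S->(2,0) | ant1:(0,2)->E->(0,3) | ant2:(2,3)->S->(3,3)
  grid max=3 at (2,0)
Step 4: ant0:(2,0)->N->(1,0) | ant1:(0,3)->S->(1,3) | ant2:(3,3)->N->(2,3)
  grid max=2 at (2,0)
Step 5: ant0:(1,0)->S->(2,0) | ant1:(1,3)->S->(2,3) | ant2:(2,3)->S->(3,3)
  grid max=3 at (2,0)
Step 6: ant0:(2,0)->N->(1,0) | ant1:(2,3)->S->(3,3) | ant2:(3,3)->N->(2,3)
  grid max=4 at (3,3)
Final grid:
  0 0 0 0
  1 0 0 0
  2 0 0 3
  0 0 0 4
  0 0 0 0
Max pheromone 4 at (3,3)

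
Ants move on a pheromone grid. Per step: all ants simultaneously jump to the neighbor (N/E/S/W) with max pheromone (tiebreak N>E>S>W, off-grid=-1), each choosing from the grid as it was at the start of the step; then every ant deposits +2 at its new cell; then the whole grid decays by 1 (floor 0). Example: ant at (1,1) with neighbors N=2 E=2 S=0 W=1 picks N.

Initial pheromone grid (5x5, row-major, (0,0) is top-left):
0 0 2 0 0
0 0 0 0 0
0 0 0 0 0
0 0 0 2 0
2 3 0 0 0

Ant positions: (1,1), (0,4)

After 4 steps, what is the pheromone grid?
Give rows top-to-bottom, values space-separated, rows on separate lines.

After step 1: ants at (0,1),(1,4)
  0 1 1 0 0
  0 0 0 0 1
  0 0 0 0 0
  0 0 0 1 0
  1 2 0 0 0
After step 2: ants at (0,2),(0,4)
  0 0 2 0 1
  0 0 0 0 0
  0 0 0 0 0
  0 0 0 0 0
  0 1 0 0 0
After step 3: ants at (0,3),(1,4)
  0 0 1 1 0
  0 0 0 0 1
  0 0 0 0 0
  0 0 0 0 0
  0 0 0 0 0
After step 4: ants at (0,2),(0,4)
  0 0 2 0 1
  0 0 0 0 0
  0 0 0 0 0
  0 0 0 0 0
  0 0 0 0 0

0 0 2 0 1
0 0 0 0 0
0 0 0 0 0
0 0 0 0 0
0 0 0 0 0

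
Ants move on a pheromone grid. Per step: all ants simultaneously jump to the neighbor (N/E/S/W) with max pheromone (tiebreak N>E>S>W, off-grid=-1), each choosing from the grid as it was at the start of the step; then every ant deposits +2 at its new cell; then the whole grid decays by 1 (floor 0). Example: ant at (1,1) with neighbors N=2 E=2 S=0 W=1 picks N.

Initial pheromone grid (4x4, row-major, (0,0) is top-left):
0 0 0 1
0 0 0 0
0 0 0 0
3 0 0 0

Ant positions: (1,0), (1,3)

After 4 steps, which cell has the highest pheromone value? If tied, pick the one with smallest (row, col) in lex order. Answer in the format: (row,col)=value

Step 1: ant0:(1,0)->N->(0,0) | ant1:(1,3)->N->(0,3)
  grid max=2 at (0,3)
Step 2: ant0:(0,0)->E->(0,1) | ant1:(0,3)->S->(1,3)
  grid max=1 at (0,1)
Step 3: ant0:(0,1)->E->(0,2) | ant1:(1,3)->N->(0,3)
  grid max=2 at (0,3)
Step 4: ant0:(0,2)->E->(0,3) | ant1:(0,3)->W->(0,2)
  grid max=3 at (0,3)
Final grid:
  0 0 2 3
  0 0 0 0
  0 0 0 0
  0 0 0 0
Max pheromone 3 at (0,3)

Answer: (0,3)=3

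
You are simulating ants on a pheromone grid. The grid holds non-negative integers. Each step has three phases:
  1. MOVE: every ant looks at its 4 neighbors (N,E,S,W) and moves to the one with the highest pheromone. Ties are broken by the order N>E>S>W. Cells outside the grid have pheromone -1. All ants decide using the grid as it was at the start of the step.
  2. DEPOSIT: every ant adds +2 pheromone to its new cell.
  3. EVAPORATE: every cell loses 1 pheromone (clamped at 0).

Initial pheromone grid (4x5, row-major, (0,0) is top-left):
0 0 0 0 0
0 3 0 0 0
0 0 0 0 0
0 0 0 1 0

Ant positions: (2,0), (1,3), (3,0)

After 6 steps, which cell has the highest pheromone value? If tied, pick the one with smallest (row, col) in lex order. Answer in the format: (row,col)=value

Answer: (1,1)=7

Derivation:
Step 1: ant0:(2,0)->N->(1,0) | ant1:(1,3)->N->(0,3) | ant2:(3,0)->N->(2,0)
  grid max=2 at (1,1)
Step 2: ant0:(1,0)->E->(1,1) | ant1:(0,3)->E->(0,4) | ant2:(2,0)->N->(1,0)
  grid max=3 at (1,1)
Step 3: ant0:(1,1)->W->(1,0) | ant1:(0,4)->S->(1,4) | ant2:(1,0)->E->(1,1)
  grid max=4 at (1,1)
Step 4: ant0:(1,0)->E->(1,1) | ant1:(1,4)->N->(0,4) | ant2:(1,1)->W->(1,0)
  grid max=5 at (1,1)
Step 5: ant0:(1,1)->W->(1,0) | ant1:(0,4)->S->(1,4) | ant2:(1,0)->E->(1,1)
  grid max=6 at (1,1)
Step 6: ant0:(1,0)->E->(1,1) | ant1:(1,4)->N->(0,4) | ant2:(1,1)->W->(1,0)
  grid max=7 at (1,1)
Final grid:
  0 0 0 0 1
  6 7 0 0 0
  0 0 0 0 0
  0 0 0 0 0
Max pheromone 7 at (1,1)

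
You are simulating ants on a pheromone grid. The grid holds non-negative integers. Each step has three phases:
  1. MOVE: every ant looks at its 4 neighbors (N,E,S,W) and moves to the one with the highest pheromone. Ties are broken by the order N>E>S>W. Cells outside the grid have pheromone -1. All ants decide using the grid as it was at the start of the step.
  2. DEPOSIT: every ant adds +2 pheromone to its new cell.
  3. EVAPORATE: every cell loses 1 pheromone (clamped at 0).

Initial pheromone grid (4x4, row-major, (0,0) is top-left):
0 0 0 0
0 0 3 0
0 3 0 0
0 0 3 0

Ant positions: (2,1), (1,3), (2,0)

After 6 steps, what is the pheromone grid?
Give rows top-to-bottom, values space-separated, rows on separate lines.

After step 1: ants at (1,1),(1,2),(2,1)
  0 0 0 0
  0 1 4 0
  0 4 0 0
  0 0 2 0
After step 2: ants at (1,2),(1,1),(1,1)
  0 0 0 0
  0 4 5 0
  0 3 0 0
  0 0 1 0
After step 3: ants at (1,1),(1,2),(1,2)
  0 0 0 0
  0 5 8 0
  0 2 0 0
  0 0 0 0
After step 4: ants at (1,2),(1,1),(1,1)
  0 0 0 0
  0 8 9 0
  0 1 0 0
  0 0 0 0
After step 5: ants at (1,1),(1,2),(1,2)
  0 0 0 0
  0 9 12 0
  0 0 0 0
  0 0 0 0
After step 6: ants at (1,2),(1,1),(1,1)
  0 0 0 0
  0 12 13 0
  0 0 0 0
  0 0 0 0

0 0 0 0
0 12 13 0
0 0 0 0
0 0 0 0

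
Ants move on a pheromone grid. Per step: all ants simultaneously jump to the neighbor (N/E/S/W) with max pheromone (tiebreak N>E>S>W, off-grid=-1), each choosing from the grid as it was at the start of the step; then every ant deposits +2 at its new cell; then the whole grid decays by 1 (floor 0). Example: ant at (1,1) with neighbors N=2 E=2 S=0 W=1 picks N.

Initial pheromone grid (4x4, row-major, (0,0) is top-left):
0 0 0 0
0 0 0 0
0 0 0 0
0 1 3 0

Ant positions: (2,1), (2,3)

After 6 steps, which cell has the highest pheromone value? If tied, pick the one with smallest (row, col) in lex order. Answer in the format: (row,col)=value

Answer: (3,2)=3

Derivation:
Step 1: ant0:(2,1)->S->(3,1) | ant1:(2,3)->N->(1,3)
  grid max=2 at (3,1)
Step 2: ant0:(3,1)->E->(3,2) | ant1:(1,3)->N->(0,3)
  grid max=3 at (3,2)
Step 3: ant0:(3,2)->W->(3,1) | ant1:(0,3)->S->(1,3)
  grid max=2 at (3,1)
Step 4: ant0:(3,1)->E->(3,2) | ant1:(1,3)->N->(0,3)
  grid max=3 at (3,2)
Step 5: ant0:(3,2)->W->(3,1) | ant1:(0,3)->S->(1,3)
  grid max=2 at (3,1)
Step 6: ant0:(3,1)->E->(3,2) | ant1:(1,3)->N->(0,3)
  grid max=3 at (3,2)
Final grid:
  0 0 0 1
  0 0 0 0
  0 0 0 0
  0 1 3 0
Max pheromone 3 at (3,2)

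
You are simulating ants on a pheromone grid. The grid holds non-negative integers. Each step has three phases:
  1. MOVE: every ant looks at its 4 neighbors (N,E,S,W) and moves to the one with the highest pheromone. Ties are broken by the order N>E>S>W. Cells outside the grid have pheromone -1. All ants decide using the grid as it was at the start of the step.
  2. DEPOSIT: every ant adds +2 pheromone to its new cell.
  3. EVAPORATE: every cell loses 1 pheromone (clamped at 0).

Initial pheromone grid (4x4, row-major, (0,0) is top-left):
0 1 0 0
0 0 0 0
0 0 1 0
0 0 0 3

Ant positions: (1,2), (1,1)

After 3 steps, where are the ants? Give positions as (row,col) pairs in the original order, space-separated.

Step 1: ant0:(1,2)->S->(2,2) | ant1:(1,1)->N->(0,1)
  grid max=2 at (0,1)
Step 2: ant0:(2,2)->N->(1,2) | ant1:(0,1)->E->(0,2)
  grid max=1 at (0,1)
Step 3: ant0:(1,2)->N->(0,2) | ant1:(0,2)->S->(1,2)
  grid max=2 at (0,2)

(0,2) (1,2)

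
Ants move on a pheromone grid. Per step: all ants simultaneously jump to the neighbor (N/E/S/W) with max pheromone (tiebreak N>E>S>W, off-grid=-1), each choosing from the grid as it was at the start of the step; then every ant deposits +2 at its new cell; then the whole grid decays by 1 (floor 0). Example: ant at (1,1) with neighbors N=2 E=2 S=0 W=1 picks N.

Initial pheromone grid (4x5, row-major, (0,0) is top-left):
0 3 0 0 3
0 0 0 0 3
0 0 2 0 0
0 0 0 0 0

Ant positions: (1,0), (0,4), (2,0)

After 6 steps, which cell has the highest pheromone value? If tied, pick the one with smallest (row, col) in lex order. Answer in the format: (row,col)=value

Answer: (0,1)=7

Derivation:
Step 1: ant0:(1,0)->N->(0,0) | ant1:(0,4)->S->(1,4) | ant2:(2,0)->N->(1,0)
  grid max=4 at (1,4)
Step 2: ant0:(0,0)->E->(0,1) | ant1:(1,4)->N->(0,4) | ant2:(1,0)->N->(0,0)
  grid max=3 at (0,1)
Step 3: ant0:(0,1)->W->(0,0) | ant1:(0,4)->S->(1,4) | ant2:(0,0)->E->(0,1)
  grid max=4 at (0,1)
Step 4: ant0:(0,0)->E->(0,1) | ant1:(1,4)->N->(0,4) | ant2:(0,1)->W->(0,0)
  grid max=5 at (0,1)
Step 5: ant0:(0,1)->W->(0,0) | ant1:(0,4)->S->(1,4) | ant2:(0,0)->E->(0,1)
  grid max=6 at (0,1)
Step 6: ant0:(0,0)->E->(0,1) | ant1:(1,4)->N->(0,4) | ant2:(0,1)->W->(0,0)
  grid max=7 at (0,1)
Final grid:
  6 7 0 0 3
  0 0 0 0 3
  0 0 0 0 0
  0 0 0 0 0
Max pheromone 7 at (0,1)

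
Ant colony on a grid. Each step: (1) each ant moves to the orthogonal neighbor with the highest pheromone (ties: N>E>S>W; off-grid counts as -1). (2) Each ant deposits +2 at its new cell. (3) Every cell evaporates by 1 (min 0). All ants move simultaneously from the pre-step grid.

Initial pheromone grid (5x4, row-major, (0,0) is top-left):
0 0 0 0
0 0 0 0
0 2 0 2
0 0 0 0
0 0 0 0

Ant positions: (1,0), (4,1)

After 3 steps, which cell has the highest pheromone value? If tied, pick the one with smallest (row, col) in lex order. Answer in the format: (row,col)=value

Step 1: ant0:(1,0)->N->(0,0) | ant1:(4,1)->N->(3,1)
  grid max=1 at (0,0)
Step 2: ant0:(0,0)->E->(0,1) | ant1:(3,1)->N->(2,1)
  grid max=2 at (2,1)
Step 3: ant0:(0,1)->E->(0,2) | ant1:(2,1)->N->(1,1)
  grid max=1 at (0,2)
Final grid:
  0 0 1 0
  0 1 0 0
  0 1 0 0
  0 0 0 0
  0 0 0 0
Max pheromone 1 at (0,2)

Answer: (0,2)=1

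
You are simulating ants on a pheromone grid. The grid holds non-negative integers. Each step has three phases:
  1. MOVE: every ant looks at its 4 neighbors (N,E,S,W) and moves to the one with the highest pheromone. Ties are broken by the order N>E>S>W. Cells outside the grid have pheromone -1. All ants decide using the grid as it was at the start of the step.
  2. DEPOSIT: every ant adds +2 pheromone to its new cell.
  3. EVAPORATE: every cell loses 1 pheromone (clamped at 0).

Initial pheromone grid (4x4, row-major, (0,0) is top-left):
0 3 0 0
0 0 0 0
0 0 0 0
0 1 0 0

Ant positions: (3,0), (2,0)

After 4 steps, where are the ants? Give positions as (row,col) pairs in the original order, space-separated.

Step 1: ant0:(3,0)->E->(3,1) | ant1:(2,0)->N->(1,0)
  grid max=2 at (0,1)
Step 2: ant0:(3,1)->N->(2,1) | ant1:(1,0)->N->(0,0)
  grid max=1 at (0,0)
Step 3: ant0:(2,1)->S->(3,1) | ant1:(0,0)->E->(0,1)
  grid max=2 at (0,1)
Step 4: ant0:(3,1)->N->(2,1) | ant1:(0,1)->E->(0,2)
  grid max=1 at (0,1)

(2,1) (0,2)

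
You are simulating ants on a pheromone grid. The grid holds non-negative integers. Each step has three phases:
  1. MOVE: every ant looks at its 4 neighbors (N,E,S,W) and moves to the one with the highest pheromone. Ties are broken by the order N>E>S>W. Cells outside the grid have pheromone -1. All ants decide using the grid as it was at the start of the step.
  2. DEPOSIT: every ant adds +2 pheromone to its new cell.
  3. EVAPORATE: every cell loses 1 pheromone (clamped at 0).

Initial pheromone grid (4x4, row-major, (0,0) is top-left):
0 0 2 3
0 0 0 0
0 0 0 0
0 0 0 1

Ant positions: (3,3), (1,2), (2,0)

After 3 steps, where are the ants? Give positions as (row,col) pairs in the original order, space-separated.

Step 1: ant0:(3,3)->N->(2,3) | ant1:(1,2)->N->(0,2) | ant2:(2,0)->N->(1,0)
  grid max=3 at (0,2)
Step 2: ant0:(2,3)->N->(1,3) | ant1:(0,2)->E->(0,3) | ant2:(1,0)->N->(0,0)
  grid max=3 at (0,3)
Step 3: ant0:(1,3)->N->(0,3) | ant1:(0,3)->W->(0,2) | ant2:(0,0)->E->(0,1)
  grid max=4 at (0,3)

(0,3) (0,2) (0,1)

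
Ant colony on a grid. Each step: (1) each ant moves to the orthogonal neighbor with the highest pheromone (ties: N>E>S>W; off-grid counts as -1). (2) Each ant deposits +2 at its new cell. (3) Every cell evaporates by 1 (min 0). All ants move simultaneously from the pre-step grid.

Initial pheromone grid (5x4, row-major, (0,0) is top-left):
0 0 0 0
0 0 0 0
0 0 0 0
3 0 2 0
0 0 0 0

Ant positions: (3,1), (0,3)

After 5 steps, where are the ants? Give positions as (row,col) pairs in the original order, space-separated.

Step 1: ant0:(3,1)->W->(3,0) | ant1:(0,3)->S->(1,3)
  grid max=4 at (3,0)
Step 2: ant0:(3,0)->N->(2,0) | ant1:(1,3)->N->(0,3)
  grid max=3 at (3,0)
Step 3: ant0:(2,0)->S->(3,0) | ant1:(0,3)->S->(1,3)
  grid max=4 at (3,0)
Step 4: ant0:(3,0)->N->(2,0) | ant1:(1,3)->N->(0,3)
  grid max=3 at (3,0)
Step 5: ant0:(2,0)->S->(3,0) | ant1:(0,3)->S->(1,3)
  grid max=4 at (3,0)

(3,0) (1,3)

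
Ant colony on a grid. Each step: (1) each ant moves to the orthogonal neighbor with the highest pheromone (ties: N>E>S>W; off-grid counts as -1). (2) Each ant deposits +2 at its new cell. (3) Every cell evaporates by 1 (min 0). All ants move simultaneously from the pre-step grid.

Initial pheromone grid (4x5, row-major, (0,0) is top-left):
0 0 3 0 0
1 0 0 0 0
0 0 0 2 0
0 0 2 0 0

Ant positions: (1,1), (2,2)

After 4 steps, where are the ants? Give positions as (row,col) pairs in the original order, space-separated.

Step 1: ant0:(1,1)->W->(1,0) | ant1:(2,2)->E->(2,3)
  grid max=3 at (2,3)
Step 2: ant0:(1,0)->N->(0,0) | ant1:(2,3)->N->(1,3)
  grid max=2 at (2,3)
Step 3: ant0:(0,0)->S->(1,0) | ant1:(1,3)->S->(2,3)
  grid max=3 at (2,3)
Step 4: ant0:(1,0)->N->(0,0) | ant1:(2,3)->N->(1,3)
  grid max=2 at (2,3)

(0,0) (1,3)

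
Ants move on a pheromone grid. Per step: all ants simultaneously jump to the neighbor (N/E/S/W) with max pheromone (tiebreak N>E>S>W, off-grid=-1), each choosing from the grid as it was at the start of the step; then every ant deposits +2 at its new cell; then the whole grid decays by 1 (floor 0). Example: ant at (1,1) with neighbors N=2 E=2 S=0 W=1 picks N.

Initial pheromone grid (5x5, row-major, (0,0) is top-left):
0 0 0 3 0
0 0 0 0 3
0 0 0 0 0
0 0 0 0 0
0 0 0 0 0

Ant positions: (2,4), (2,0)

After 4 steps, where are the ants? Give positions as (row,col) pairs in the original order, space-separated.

Step 1: ant0:(2,4)->N->(1,4) | ant1:(2,0)->N->(1,0)
  grid max=4 at (1,4)
Step 2: ant0:(1,4)->N->(0,4) | ant1:(1,0)->N->(0,0)
  grid max=3 at (1,4)
Step 3: ant0:(0,4)->S->(1,4) | ant1:(0,0)->E->(0,1)
  grid max=4 at (1,4)
Step 4: ant0:(1,4)->N->(0,4) | ant1:(0,1)->E->(0,2)
  grid max=3 at (1,4)

(0,4) (0,2)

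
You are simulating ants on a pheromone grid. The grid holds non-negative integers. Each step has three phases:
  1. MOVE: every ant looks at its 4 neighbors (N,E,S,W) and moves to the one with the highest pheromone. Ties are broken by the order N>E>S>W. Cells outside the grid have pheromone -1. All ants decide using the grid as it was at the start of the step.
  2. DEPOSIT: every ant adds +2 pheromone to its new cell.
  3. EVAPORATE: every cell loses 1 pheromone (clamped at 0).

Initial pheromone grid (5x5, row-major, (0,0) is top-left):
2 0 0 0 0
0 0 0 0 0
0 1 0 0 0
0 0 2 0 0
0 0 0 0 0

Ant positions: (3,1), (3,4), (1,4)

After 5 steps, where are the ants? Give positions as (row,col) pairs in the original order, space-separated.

Step 1: ant0:(3,1)->E->(3,2) | ant1:(3,4)->N->(2,4) | ant2:(1,4)->N->(0,4)
  grid max=3 at (3,2)
Step 2: ant0:(3,2)->N->(2,2) | ant1:(2,4)->N->(1,4) | ant2:(0,4)->S->(1,4)
  grid max=3 at (1,4)
Step 3: ant0:(2,2)->S->(3,2) | ant1:(1,4)->N->(0,4) | ant2:(1,4)->N->(0,4)
  grid max=3 at (0,4)
Step 4: ant0:(3,2)->N->(2,2) | ant1:(0,4)->S->(1,4) | ant2:(0,4)->S->(1,4)
  grid max=5 at (1,4)
Step 5: ant0:(2,2)->S->(3,2) | ant1:(1,4)->N->(0,4) | ant2:(1,4)->N->(0,4)
  grid max=5 at (0,4)

(3,2) (0,4) (0,4)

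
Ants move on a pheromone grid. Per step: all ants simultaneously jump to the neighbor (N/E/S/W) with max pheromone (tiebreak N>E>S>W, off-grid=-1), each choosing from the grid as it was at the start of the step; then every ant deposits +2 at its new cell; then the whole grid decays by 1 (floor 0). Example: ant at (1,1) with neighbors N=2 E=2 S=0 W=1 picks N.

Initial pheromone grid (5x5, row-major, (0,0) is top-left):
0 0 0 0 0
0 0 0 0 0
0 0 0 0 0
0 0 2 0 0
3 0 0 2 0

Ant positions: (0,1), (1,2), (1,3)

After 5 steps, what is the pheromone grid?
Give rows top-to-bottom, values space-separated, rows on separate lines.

After step 1: ants at (0,2),(0,2),(0,3)
  0 0 3 1 0
  0 0 0 0 0
  0 0 0 0 0
  0 0 1 0 0
  2 0 0 1 0
After step 2: ants at (0,3),(0,3),(0,2)
  0 0 4 4 0
  0 0 0 0 0
  0 0 0 0 0
  0 0 0 0 0
  1 0 0 0 0
After step 3: ants at (0,2),(0,2),(0,3)
  0 0 7 5 0
  0 0 0 0 0
  0 0 0 0 0
  0 0 0 0 0
  0 0 0 0 0
After step 4: ants at (0,3),(0,3),(0,2)
  0 0 8 8 0
  0 0 0 0 0
  0 0 0 0 0
  0 0 0 0 0
  0 0 0 0 0
After step 5: ants at (0,2),(0,2),(0,3)
  0 0 11 9 0
  0 0 0 0 0
  0 0 0 0 0
  0 0 0 0 0
  0 0 0 0 0

0 0 11 9 0
0 0 0 0 0
0 0 0 0 0
0 0 0 0 0
0 0 0 0 0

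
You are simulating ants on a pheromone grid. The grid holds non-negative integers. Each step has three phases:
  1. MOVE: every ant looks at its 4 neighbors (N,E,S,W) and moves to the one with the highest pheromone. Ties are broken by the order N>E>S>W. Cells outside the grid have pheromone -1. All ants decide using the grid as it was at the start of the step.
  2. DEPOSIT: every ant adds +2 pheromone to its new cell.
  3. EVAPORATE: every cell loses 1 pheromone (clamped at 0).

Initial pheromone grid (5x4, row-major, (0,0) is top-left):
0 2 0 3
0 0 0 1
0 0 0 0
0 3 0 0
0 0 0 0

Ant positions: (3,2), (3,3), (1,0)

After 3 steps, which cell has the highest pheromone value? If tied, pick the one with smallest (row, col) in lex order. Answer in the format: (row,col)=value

Step 1: ant0:(3,2)->W->(3,1) | ant1:(3,3)->N->(2,3) | ant2:(1,0)->N->(0,0)
  grid max=4 at (3,1)
Step 2: ant0:(3,1)->N->(2,1) | ant1:(2,3)->N->(1,3) | ant2:(0,0)->E->(0,1)
  grid max=3 at (3,1)
Step 3: ant0:(2,1)->S->(3,1) | ant1:(1,3)->N->(0,3) | ant2:(0,1)->E->(0,2)
  grid max=4 at (3,1)
Final grid:
  0 1 1 2
  0 0 0 0
  0 0 0 0
  0 4 0 0
  0 0 0 0
Max pheromone 4 at (3,1)

Answer: (3,1)=4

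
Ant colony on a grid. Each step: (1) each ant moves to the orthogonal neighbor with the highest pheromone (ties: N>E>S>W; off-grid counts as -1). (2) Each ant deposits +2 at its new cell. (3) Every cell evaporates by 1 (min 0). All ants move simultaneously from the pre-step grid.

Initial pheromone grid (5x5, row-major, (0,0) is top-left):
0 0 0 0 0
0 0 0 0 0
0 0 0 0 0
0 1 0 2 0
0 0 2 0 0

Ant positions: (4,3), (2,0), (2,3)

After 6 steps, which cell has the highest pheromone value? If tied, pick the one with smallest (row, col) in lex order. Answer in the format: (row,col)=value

Answer: (3,3)=8

Derivation:
Step 1: ant0:(4,3)->N->(3,3) | ant1:(2,0)->N->(1,0) | ant2:(2,3)->S->(3,3)
  grid max=5 at (3,3)
Step 2: ant0:(3,3)->N->(2,3) | ant1:(1,0)->N->(0,0) | ant2:(3,3)->N->(2,3)
  grid max=4 at (3,3)
Step 3: ant0:(2,3)->S->(3,3) | ant1:(0,0)->E->(0,1) | ant2:(2,3)->S->(3,3)
  grid max=7 at (3,3)
Step 4: ant0:(3,3)->N->(2,3) | ant1:(0,1)->E->(0,2) | ant2:(3,3)->N->(2,3)
  grid max=6 at (3,3)
Step 5: ant0:(2,3)->S->(3,3) | ant1:(0,2)->E->(0,3) | ant2:(2,3)->S->(3,3)
  grid max=9 at (3,3)
Step 6: ant0:(3,3)->N->(2,3) | ant1:(0,3)->E->(0,4) | ant2:(3,3)->N->(2,3)
  grid max=8 at (3,3)
Final grid:
  0 0 0 0 1
  0 0 0 0 0
  0 0 0 7 0
  0 0 0 8 0
  0 0 0 0 0
Max pheromone 8 at (3,3)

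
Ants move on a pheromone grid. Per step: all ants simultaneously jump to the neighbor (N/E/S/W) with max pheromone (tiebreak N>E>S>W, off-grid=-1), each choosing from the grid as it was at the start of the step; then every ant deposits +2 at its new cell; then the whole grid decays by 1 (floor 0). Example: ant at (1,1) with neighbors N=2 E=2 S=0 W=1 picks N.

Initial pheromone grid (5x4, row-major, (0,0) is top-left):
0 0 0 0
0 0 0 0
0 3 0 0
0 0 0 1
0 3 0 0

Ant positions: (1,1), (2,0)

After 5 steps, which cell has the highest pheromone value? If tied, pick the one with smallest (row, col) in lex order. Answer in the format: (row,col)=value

Answer: (2,1)=10

Derivation:
Step 1: ant0:(1,1)->S->(2,1) | ant1:(2,0)->E->(2,1)
  grid max=6 at (2,1)
Step 2: ant0:(2,1)->N->(1,1) | ant1:(2,1)->N->(1,1)
  grid max=5 at (2,1)
Step 3: ant0:(1,1)->S->(2,1) | ant1:(1,1)->S->(2,1)
  grid max=8 at (2,1)
Step 4: ant0:(2,1)->N->(1,1) | ant1:(2,1)->N->(1,1)
  grid max=7 at (2,1)
Step 5: ant0:(1,1)->S->(2,1) | ant1:(1,1)->S->(2,1)
  grid max=10 at (2,1)
Final grid:
  0 0 0 0
  0 4 0 0
  0 10 0 0
  0 0 0 0
  0 0 0 0
Max pheromone 10 at (2,1)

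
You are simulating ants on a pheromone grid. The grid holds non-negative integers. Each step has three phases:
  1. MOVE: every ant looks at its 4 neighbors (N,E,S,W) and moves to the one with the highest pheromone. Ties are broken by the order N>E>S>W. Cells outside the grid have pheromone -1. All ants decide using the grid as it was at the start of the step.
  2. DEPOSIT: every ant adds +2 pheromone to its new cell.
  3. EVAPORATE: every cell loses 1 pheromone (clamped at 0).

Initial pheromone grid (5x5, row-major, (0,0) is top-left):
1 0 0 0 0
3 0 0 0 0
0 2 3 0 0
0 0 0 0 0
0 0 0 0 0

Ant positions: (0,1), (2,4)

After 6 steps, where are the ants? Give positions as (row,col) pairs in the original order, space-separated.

Step 1: ant0:(0,1)->W->(0,0) | ant1:(2,4)->N->(1,4)
  grid max=2 at (0,0)
Step 2: ant0:(0,0)->S->(1,0) | ant1:(1,4)->N->(0,4)
  grid max=3 at (1,0)
Step 3: ant0:(1,0)->N->(0,0) | ant1:(0,4)->S->(1,4)
  grid max=2 at (0,0)
Step 4: ant0:(0,0)->S->(1,0) | ant1:(1,4)->N->(0,4)
  grid max=3 at (1,0)
Step 5: ant0:(1,0)->N->(0,0) | ant1:(0,4)->S->(1,4)
  grid max=2 at (0,0)
Step 6: ant0:(0,0)->S->(1,0) | ant1:(1,4)->N->(0,4)
  grid max=3 at (1,0)

(1,0) (0,4)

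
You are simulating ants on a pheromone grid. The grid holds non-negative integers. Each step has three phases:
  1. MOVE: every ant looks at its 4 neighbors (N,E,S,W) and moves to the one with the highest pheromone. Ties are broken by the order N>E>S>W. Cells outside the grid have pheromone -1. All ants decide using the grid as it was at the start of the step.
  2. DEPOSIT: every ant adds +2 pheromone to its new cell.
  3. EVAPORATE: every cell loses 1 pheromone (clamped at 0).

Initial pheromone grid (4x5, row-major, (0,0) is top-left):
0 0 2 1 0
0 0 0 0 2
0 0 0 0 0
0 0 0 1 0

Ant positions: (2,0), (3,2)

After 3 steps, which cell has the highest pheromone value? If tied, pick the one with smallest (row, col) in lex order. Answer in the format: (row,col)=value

Step 1: ant0:(2,0)->N->(1,0) | ant1:(3,2)->E->(3,3)
  grid max=2 at (3,3)
Step 2: ant0:(1,0)->N->(0,0) | ant1:(3,3)->N->(2,3)
  grid max=1 at (0,0)
Step 3: ant0:(0,0)->E->(0,1) | ant1:(2,3)->S->(3,3)
  grid max=2 at (3,3)
Final grid:
  0 1 0 0 0
  0 0 0 0 0
  0 0 0 0 0
  0 0 0 2 0
Max pheromone 2 at (3,3)

Answer: (3,3)=2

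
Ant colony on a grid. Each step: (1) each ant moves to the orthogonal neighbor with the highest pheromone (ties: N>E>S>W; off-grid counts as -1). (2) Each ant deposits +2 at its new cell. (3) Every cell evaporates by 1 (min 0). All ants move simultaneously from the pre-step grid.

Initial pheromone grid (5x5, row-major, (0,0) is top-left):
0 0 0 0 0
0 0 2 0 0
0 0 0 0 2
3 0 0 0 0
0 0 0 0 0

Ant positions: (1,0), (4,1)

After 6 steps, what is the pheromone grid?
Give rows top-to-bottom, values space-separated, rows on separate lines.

After step 1: ants at (0,0),(3,1)
  1 0 0 0 0
  0 0 1 0 0
  0 0 0 0 1
  2 1 0 0 0
  0 0 0 0 0
After step 2: ants at (0,1),(3,0)
  0 1 0 0 0
  0 0 0 0 0
  0 0 0 0 0
  3 0 0 0 0
  0 0 0 0 0
After step 3: ants at (0,2),(2,0)
  0 0 1 0 0
  0 0 0 0 0
  1 0 0 0 0
  2 0 0 0 0
  0 0 0 0 0
After step 4: ants at (0,3),(3,0)
  0 0 0 1 0
  0 0 0 0 0
  0 0 0 0 0
  3 0 0 0 0
  0 0 0 0 0
After step 5: ants at (0,4),(2,0)
  0 0 0 0 1
  0 0 0 0 0
  1 0 0 0 0
  2 0 0 0 0
  0 0 0 0 0
After step 6: ants at (1,4),(3,0)
  0 0 0 0 0
  0 0 0 0 1
  0 0 0 0 0
  3 0 0 0 0
  0 0 0 0 0

0 0 0 0 0
0 0 0 0 1
0 0 0 0 0
3 0 0 0 0
0 0 0 0 0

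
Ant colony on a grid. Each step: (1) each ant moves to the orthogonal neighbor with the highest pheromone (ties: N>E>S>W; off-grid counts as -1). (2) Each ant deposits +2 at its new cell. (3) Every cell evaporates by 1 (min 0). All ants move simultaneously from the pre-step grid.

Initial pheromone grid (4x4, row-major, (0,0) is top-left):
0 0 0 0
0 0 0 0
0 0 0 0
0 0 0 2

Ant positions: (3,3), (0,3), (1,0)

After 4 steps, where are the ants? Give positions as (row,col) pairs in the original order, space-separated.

Step 1: ant0:(3,3)->N->(2,3) | ant1:(0,3)->S->(1,3) | ant2:(1,0)->N->(0,0)
  grid max=1 at (0,0)
Step 2: ant0:(2,3)->N->(1,3) | ant1:(1,3)->S->(2,3) | ant2:(0,0)->E->(0,1)
  grid max=2 at (1,3)
Step 3: ant0:(1,3)->S->(2,3) | ant1:(2,3)->N->(1,3) | ant2:(0,1)->E->(0,2)
  grid max=3 at (1,3)
Step 4: ant0:(2,3)->N->(1,3) | ant1:(1,3)->S->(2,3) | ant2:(0,2)->E->(0,3)
  grid max=4 at (1,3)

(1,3) (2,3) (0,3)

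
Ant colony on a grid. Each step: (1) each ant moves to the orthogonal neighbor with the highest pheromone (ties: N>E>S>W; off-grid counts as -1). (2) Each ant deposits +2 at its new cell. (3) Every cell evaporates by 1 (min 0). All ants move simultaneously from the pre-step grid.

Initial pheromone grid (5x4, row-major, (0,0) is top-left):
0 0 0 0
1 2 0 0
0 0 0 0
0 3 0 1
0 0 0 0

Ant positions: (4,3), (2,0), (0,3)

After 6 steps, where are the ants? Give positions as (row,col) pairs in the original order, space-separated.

Step 1: ant0:(4,3)->N->(3,3) | ant1:(2,0)->N->(1,0) | ant2:(0,3)->S->(1,3)
  grid max=2 at (1,0)
Step 2: ant0:(3,3)->N->(2,3) | ant1:(1,0)->E->(1,1) | ant2:(1,3)->N->(0,3)
  grid max=2 at (1,1)
Step 3: ant0:(2,3)->S->(3,3) | ant1:(1,1)->W->(1,0) | ant2:(0,3)->S->(1,3)
  grid max=2 at (1,0)
Step 4: ant0:(3,3)->N->(2,3) | ant1:(1,0)->E->(1,1) | ant2:(1,3)->N->(0,3)
  grid max=2 at (1,1)
Step 5: ant0:(2,3)->S->(3,3) | ant1:(1,1)->W->(1,0) | ant2:(0,3)->S->(1,3)
  grid max=2 at (1,0)
Step 6: ant0:(3,3)->N->(2,3) | ant1:(1,0)->E->(1,1) | ant2:(1,3)->N->(0,3)
  grid max=2 at (1,1)

(2,3) (1,1) (0,3)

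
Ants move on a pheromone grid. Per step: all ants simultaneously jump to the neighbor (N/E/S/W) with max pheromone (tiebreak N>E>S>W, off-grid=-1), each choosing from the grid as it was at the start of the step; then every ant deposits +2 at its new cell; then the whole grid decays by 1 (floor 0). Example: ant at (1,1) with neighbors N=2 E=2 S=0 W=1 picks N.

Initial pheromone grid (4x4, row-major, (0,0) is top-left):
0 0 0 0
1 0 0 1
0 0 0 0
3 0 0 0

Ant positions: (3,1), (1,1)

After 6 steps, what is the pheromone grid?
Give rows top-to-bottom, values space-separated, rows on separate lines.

After step 1: ants at (3,0),(1,0)
  0 0 0 0
  2 0 0 0
  0 0 0 0
  4 0 0 0
After step 2: ants at (2,0),(0,0)
  1 0 0 0
  1 0 0 0
  1 0 0 0
  3 0 0 0
After step 3: ants at (3,0),(1,0)
  0 0 0 0
  2 0 0 0
  0 0 0 0
  4 0 0 0
After step 4: ants at (2,0),(0,0)
  1 0 0 0
  1 0 0 0
  1 0 0 0
  3 0 0 0
After step 5: ants at (3,0),(1,0)
  0 0 0 0
  2 0 0 0
  0 0 0 0
  4 0 0 0
After step 6: ants at (2,0),(0,0)
  1 0 0 0
  1 0 0 0
  1 0 0 0
  3 0 0 0

1 0 0 0
1 0 0 0
1 0 0 0
3 0 0 0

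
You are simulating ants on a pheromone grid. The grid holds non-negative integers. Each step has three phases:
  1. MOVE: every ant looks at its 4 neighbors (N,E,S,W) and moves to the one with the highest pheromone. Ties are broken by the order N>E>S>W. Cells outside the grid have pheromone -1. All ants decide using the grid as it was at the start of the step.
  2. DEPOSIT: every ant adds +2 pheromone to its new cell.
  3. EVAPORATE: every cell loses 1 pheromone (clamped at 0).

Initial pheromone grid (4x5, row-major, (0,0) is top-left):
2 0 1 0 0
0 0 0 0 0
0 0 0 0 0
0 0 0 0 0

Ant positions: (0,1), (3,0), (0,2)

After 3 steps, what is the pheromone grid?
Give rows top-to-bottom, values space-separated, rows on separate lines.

After step 1: ants at (0,0),(2,0),(0,3)
  3 0 0 1 0
  0 0 0 0 0
  1 0 0 0 0
  0 0 0 0 0
After step 2: ants at (0,1),(1,0),(0,4)
  2 1 0 0 1
  1 0 0 0 0
  0 0 0 0 0
  0 0 0 0 0
After step 3: ants at (0,0),(0,0),(1,4)
  5 0 0 0 0
  0 0 0 0 1
  0 0 0 0 0
  0 0 0 0 0

5 0 0 0 0
0 0 0 0 1
0 0 0 0 0
0 0 0 0 0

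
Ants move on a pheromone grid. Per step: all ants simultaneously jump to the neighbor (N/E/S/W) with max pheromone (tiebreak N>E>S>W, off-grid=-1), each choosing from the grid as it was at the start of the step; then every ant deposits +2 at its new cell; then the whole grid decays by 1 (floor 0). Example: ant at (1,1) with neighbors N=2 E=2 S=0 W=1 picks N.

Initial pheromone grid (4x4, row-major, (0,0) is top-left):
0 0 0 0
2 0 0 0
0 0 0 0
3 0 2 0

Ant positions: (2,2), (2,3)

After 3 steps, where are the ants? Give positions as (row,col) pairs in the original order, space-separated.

Step 1: ant0:(2,2)->S->(3,2) | ant1:(2,3)->N->(1,3)
  grid max=3 at (3,2)
Step 2: ant0:(3,2)->N->(2,2) | ant1:(1,3)->N->(0,3)
  grid max=2 at (3,2)
Step 3: ant0:(2,2)->S->(3,2) | ant1:(0,3)->S->(1,3)
  grid max=3 at (3,2)

(3,2) (1,3)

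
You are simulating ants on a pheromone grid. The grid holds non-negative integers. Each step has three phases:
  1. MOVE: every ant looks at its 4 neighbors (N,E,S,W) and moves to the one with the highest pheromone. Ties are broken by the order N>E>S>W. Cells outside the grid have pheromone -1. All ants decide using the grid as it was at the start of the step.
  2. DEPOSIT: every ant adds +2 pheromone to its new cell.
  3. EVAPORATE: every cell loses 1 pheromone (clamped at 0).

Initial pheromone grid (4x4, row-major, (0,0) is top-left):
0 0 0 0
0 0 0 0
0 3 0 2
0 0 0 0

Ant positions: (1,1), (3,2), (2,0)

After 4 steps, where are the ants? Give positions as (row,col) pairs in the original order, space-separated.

Step 1: ant0:(1,1)->S->(2,1) | ant1:(3,2)->N->(2,2) | ant2:(2,0)->E->(2,1)
  grid max=6 at (2,1)
Step 2: ant0:(2,1)->E->(2,2) | ant1:(2,2)->W->(2,1) | ant2:(2,1)->E->(2,2)
  grid max=7 at (2,1)
Step 3: ant0:(2,2)->W->(2,1) | ant1:(2,1)->E->(2,2) | ant2:(2,2)->W->(2,1)
  grid max=10 at (2,1)
Step 4: ant0:(2,1)->E->(2,2) | ant1:(2,2)->W->(2,1) | ant2:(2,1)->E->(2,2)
  grid max=11 at (2,1)

(2,2) (2,1) (2,2)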